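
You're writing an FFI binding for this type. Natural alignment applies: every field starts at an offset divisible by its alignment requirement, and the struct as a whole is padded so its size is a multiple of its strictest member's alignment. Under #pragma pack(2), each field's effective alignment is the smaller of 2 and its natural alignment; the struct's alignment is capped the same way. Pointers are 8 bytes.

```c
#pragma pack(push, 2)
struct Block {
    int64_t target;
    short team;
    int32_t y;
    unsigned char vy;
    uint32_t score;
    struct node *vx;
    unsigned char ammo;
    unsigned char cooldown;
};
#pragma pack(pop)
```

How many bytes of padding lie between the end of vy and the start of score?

1

0..8  target  (8B, 2-aligned)
8..10  team  (2B, 2-aligned)
10..14  y  (4B, 2-aligned)
14..15  vy  (1B, 1-aligned)
15..16  -- padding (1B)
16..20  score  (4B, 2-aligned)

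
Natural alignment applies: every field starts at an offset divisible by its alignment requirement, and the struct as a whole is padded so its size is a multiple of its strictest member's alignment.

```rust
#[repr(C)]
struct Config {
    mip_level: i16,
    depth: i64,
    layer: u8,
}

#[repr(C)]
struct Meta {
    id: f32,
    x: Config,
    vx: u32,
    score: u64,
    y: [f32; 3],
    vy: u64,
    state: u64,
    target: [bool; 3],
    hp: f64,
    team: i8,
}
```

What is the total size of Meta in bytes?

Config: @0: mip_level [2B, align 2] → 2; +6 pad (align 8); @8: depth [8B, align 8] → 16; @16: layer [1B, align 1] → 17; +7 tail pad (align 8); size 24, align 8
@0: id [4B, align 4] → 4
+4 pad (align 8)
@8: x [24B, align 8] → 32
@32: vx [4B, align 4] → 36
+4 pad (align 8)
@40: score [8B, align 8] → 48
@48: y [12B, align 4] → 60
+4 pad (align 8)
@64: vy [8B, align 8] → 72
@72: state [8B, align 8] → 80
@80: target [3B, align 1] → 83
+5 pad (align 8)
@88: hp [8B, align 8] → 96
@96: team [1B, align 1] → 97
+7 tail pad (align 8)
size 104, align 8

104 bytes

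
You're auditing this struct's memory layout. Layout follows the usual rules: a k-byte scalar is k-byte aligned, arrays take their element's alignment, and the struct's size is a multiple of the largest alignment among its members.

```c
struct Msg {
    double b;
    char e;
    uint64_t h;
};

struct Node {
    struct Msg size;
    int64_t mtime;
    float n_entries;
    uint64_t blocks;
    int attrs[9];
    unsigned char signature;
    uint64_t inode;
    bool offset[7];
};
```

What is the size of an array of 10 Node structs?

Msg: @0: b [8B, align 8] → 8; @8: e [1B, align 1] → 9; +7 pad (align 8); @16: h [8B, align 8] → 24; size 24, align 8
@0: size [24B, align 8] → 24
@24: mtime [8B, align 8] → 32
@32: n_entries [4B, align 4] → 36
+4 pad (align 8)
@40: blocks [8B, align 8] → 48
@48: attrs [36B, align 4] → 84
@84: signature [1B, align 1] → 85
+3 pad (align 8)
@88: inode [8B, align 8] → 96
@96: offset [7B, align 1] → 103
+1 tail pad (align 8)
size 104, align 8
array of 10: 10 × 104 = 1040

1040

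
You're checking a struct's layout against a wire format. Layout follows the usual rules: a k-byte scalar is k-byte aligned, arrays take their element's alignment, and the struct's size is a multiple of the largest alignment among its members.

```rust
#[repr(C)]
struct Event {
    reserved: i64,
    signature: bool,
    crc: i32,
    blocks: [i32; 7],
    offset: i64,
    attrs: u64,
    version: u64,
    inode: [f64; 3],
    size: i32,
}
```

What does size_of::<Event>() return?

104 bytes

reserved at 0 (size 8, align 8) → ends 8
signature at 8 (size 1, align 1) → ends 9
pad 3 to align 4 for crc
crc at 12 (size 4, align 4) → ends 16
blocks at 16 (size 28, align 4) → ends 44
pad 4 to align 8 for offset
offset at 48 (size 8, align 8) → ends 56
attrs at 56 (size 8, align 8) → ends 64
version at 64 (size 8, align 8) → ends 72
inode at 72 (size 24, align 8) → ends 96
size at 96 (size 4, align 4) → ends 100
tail pad 4 to reach multiple of 8
total 104 bytes, alignment 8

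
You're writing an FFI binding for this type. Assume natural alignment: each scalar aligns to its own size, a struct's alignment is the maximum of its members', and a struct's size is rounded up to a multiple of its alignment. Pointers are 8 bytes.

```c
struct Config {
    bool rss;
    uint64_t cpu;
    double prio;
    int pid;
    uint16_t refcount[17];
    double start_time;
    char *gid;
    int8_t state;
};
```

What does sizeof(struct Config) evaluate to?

88 bytes

rss at 0 (size 1, align 1) → ends 1
pad 7 to align 8 for cpu
cpu at 8 (size 8, align 8) → ends 16
prio at 16 (size 8, align 8) → ends 24
pid at 24 (size 4, align 4) → ends 28
refcount at 28 (size 34, align 2) → ends 62
pad 2 to align 8 for start_time
start_time at 64 (size 8, align 8) → ends 72
gid at 72 (size 8, align 8) → ends 80
state at 80 (size 1, align 1) → ends 81
tail pad 7 to reach multiple of 8
total 88 bytes, alignment 8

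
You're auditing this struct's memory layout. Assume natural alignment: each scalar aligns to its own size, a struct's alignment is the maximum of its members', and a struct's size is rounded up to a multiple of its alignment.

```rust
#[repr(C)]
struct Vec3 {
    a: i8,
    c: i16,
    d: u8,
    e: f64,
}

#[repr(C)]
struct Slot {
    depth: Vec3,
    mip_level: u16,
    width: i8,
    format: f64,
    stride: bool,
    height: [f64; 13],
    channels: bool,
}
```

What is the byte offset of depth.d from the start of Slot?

4

Vec3: a at 0 (size 1, align 1) → ends 1; pad 1 to align 2 for c; c at 2 (size 2, align 2) → ends 4; d at 4 (size 1, align 1) → ends 5; pad 3 to align 8 for e; e at 8 (size 8, align 8) → ends 16; total 16 bytes, alignment 8
depth at 0 (size 16, align 8) → ends 16
within Vec3: d at 4
0 + 4 = 4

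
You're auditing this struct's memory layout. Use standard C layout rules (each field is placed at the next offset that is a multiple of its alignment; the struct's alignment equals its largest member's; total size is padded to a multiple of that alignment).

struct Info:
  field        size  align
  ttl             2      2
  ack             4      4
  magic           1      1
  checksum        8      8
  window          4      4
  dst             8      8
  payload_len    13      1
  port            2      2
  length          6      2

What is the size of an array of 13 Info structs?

@0: ttl [2B, align 2] → 2
+2 pad (align 4)
@4: ack [4B, align 4] → 8
@8: magic [1B, align 1] → 9
+7 pad (align 8)
@16: checksum [8B, align 8] → 24
@24: window [4B, align 4] → 28
+4 pad (align 8)
@32: dst [8B, align 8] → 40
@40: payload_len [13B, align 1] → 53
+1 pad (align 2)
@54: port [2B, align 2] → 56
@56: length [6B, align 2] → 62
+2 tail pad (align 8)
size 64, align 8
array of 13: 13 × 64 = 832

832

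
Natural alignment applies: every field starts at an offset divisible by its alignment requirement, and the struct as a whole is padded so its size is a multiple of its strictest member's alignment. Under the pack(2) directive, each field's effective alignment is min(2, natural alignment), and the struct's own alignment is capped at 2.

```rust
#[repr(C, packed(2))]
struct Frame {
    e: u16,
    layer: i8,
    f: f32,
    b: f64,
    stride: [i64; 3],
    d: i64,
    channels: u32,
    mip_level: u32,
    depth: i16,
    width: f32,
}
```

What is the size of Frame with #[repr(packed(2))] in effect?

0..2  e  (2B, 2-aligned)
2..3  layer  (1B, 1-aligned)
3..4  -- padding (1B)
4..8  f  (4B, 2-aligned)
8..16  b  (8B, 2-aligned)
16..40  stride  (24B, 2-aligned)
40..48  d  (8B, 2-aligned)
48..52  channels  (4B, 2-aligned)
52..56  mip_level  (4B, 2-aligned)
56..58  depth  (2B, 2-aligned)
58..62  width  (4B, 2-aligned)
sizeof = 62, alignof = 2

62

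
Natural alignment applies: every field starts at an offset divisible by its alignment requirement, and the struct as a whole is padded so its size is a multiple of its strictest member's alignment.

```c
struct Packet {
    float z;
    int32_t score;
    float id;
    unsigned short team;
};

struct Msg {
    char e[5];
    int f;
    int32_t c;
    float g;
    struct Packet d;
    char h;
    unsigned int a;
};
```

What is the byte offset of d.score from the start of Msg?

24

Packet: z at 0 (size 4, align 4) → ends 4; score at 4 (size 4, align 4) → ends 8; id at 8 (size 4, align 4) → ends 12; team at 12 (size 2, align 2) → ends 14; tail pad 2 to reach multiple of 4; total 16 bytes, alignment 4
e at 0 (size 5, align 1) → ends 5
pad 3 to align 4 for f
f at 8 (size 4, align 4) → ends 12
c at 12 (size 4, align 4) → ends 16
g at 16 (size 4, align 4) → ends 20
d at 20 (size 16, align 4) → ends 36
within Packet: score at 4
20 + 4 = 24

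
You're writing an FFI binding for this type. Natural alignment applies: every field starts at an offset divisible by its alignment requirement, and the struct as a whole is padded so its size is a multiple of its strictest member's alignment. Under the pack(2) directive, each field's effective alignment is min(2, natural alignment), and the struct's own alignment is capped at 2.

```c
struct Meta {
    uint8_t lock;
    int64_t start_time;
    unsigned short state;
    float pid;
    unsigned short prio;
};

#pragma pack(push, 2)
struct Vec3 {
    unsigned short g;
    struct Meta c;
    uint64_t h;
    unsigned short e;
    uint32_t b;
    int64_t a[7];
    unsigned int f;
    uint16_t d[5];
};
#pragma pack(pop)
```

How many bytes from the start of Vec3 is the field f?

104

Meta: lock at 0 (size 1, align 1) → ends 1; pad 7 to align 8 for start_time; start_time at 8 (size 8, align 8) → ends 16; state at 16 (size 2, align 2) → ends 18; pad 2 to align 4 for pid; pid at 20 (size 4, align 4) → ends 24; prio at 24 (size 2, align 2) → ends 26; tail pad 6 to reach multiple of 8; total 32 bytes, alignment 8
g at 0 (size 2, align 2) → ends 2
c at 2 (size 32, align 2) → ends 34
h at 34 (size 8, align 2) → ends 42
e at 42 (size 2, align 2) → ends 44
b at 44 (size 4, align 2) → ends 48
a at 48 (size 56, align 2) → ends 104
f at 104 (size 4, align 2) → ends 108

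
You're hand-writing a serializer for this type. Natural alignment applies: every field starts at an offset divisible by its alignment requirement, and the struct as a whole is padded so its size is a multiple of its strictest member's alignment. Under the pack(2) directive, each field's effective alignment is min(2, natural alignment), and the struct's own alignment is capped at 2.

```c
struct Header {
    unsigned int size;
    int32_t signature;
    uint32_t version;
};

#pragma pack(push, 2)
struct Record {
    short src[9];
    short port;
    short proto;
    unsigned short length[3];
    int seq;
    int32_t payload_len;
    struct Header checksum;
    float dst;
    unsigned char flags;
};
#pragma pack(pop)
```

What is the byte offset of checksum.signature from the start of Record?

40

Header: size at 0 (size 4, align 4) → ends 4; signature at 4 (size 4, align 4) → ends 8; version at 8 (size 4, align 4) → ends 12; total 12 bytes, alignment 4
src at 0 (size 18, align 2) → ends 18
port at 18 (size 2, align 2) → ends 20
proto at 20 (size 2, align 2) → ends 22
length at 22 (size 6, align 2) → ends 28
seq at 28 (size 4, align 2) → ends 32
payload_len at 32 (size 4, align 2) → ends 36
checksum at 36 (size 12, align 2) → ends 48
within Header: signature at 4
36 + 4 = 40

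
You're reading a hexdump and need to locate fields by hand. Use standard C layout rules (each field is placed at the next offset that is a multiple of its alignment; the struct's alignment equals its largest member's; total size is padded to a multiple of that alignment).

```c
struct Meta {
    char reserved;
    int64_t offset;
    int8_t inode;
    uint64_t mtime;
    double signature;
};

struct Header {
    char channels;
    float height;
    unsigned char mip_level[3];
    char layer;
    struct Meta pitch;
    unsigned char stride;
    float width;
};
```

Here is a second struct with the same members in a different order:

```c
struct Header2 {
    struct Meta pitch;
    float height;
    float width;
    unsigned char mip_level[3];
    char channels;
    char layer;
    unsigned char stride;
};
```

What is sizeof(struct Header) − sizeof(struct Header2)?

8

Meta: reserved at 0 (size 1, align 1) → ends 1; pad 7 to align 8 for offset; offset at 8 (size 8, align 8) → ends 16; inode at 16 (size 1, align 1) → ends 17; pad 7 to align 8 for mtime; mtime at 24 (size 8, align 8) → ends 32; signature at 32 (size 8, align 8) → ends 40; total 40 bytes, alignment 8
channels at 0 (size 1, align 1) → ends 1
pad 3 to align 4 for height
height at 4 (size 4, align 4) → ends 8
mip_level at 8 (size 3, align 1) → ends 11
layer at 11 (size 1, align 1) → ends 12
pad 4 to align 8 for pitch
pitch at 16 (size 40, align 8) → ends 56
stride at 56 (size 1, align 1) → ends 57
pad 3 to align 4 for width
width at 60 (size 4, align 4) → ends 64
total 64 bytes, alignment 8
— Header2 —
pitch at 0 (size 40, align 8) → ends 40
height at 40 (size 4, align 4) → ends 44
width at 44 (size 4, align 4) → ends 48
mip_level at 48 (size 3, align 1) → ends 51
channels at 51 (size 1, align 1) → ends 52
layer at 52 (size 1, align 1) → ends 53
stride at 53 (size 1, align 1) → ends 54
tail pad 2 to reach multiple of 8
total 56 bytes, alignment 8
64 − 56 = 8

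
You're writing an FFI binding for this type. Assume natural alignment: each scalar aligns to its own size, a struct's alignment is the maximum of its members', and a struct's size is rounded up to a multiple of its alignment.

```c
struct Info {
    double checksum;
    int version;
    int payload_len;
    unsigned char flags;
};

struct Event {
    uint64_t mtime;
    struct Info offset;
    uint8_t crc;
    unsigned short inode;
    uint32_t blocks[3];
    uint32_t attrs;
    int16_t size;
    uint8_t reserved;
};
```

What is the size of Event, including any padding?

56 bytes

Info: @0: checksum [8B, align 8] → 8; @8: version [4B, align 4] → 12; @12: payload_len [4B, align 4] → 16; @16: flags [1B, align 1] → 17; +7 tail pad (align 8); size 24, align 8
@0: mtime [8B, align 8] → 8
@8: offset [24B, align 8] → 32
@32: crc [1B, align 1] → 33
+1 pad (align 2)
@34: inode [2B, align 2] → 36
@36: blocks [12B, align 4] → 48
@48: attrs [4B, align 4] → 52
@52: size [2B, align 2] → 54
@54: reserved [1B, align 1] → 55
+1 tail pad (align 8)
size 56, align 8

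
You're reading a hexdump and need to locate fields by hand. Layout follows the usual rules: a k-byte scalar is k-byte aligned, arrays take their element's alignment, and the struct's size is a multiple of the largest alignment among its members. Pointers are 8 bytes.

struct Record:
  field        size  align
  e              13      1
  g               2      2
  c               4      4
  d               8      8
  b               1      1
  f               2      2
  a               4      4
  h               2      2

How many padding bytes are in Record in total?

e at 0 (size 13, align 1) → ends 13
pad 1 to align 2 for g
g at 14 (size 2, align 2) → ends 16
c at 16 (size 4, align 4) → ends 20
pad 4 to align 8 for d
d at 24 (size 8, align 8) → ends 32
b at 32 (size 1, align 1) → ends 33
pad 1 to align 2 for f
f at 34 (size 2, align 2) → ends 36
a at 36 (size 4, align 4) → ends 40
h at 40 (size 2, align 2) → ends 42
tail pad 6 to reach multiple of 8
total 48 bytes, alignment 8
data bytes 36, size 48 → padding 12

12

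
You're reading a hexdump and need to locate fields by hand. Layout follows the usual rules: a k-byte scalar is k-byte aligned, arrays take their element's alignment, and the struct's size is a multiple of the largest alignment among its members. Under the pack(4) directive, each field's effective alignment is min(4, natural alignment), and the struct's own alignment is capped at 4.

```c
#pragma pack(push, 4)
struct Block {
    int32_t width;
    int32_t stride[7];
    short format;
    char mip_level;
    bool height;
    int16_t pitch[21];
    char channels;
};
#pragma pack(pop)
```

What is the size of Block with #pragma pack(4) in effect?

80

@0: width [4B, align 4] → 4
@4: stride [28B, align 4] → 32
@32: format [2B, align 2] → 34
@34: mip_level [1B, align 1] → 35
@35: height [1B, align 1] → 36
@36: pitch [42B, align 2] → 78
@78: channels [1B, align 1] → 79
+1 tail pad (align 4)
size 80, align 4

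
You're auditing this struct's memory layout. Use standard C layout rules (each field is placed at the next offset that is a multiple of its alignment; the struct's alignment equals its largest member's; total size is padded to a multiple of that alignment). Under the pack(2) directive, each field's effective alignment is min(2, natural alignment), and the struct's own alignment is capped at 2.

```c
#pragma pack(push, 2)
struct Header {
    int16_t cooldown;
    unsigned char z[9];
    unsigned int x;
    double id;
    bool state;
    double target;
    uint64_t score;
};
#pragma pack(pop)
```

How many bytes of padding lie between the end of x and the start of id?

0

@0: cooldown [2B, align 2] → 2
@2: z [9B, align 1] → 11
+1 pad (align 2)
@12: x [4B, align 2] → 16
@16: id [8B, align 2] → 24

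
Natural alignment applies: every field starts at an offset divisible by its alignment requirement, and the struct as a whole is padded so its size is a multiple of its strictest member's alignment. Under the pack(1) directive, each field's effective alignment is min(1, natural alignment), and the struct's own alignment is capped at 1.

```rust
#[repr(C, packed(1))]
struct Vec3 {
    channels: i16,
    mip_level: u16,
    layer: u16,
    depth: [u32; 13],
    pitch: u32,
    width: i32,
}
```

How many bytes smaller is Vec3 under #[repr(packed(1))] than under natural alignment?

natural layout:
  channels at 0 (size 2, align 2) → ends 2
  mip_level at 2 (size 2, align 2) → ends 4
  layer at 4 (size 2, align 2) → ends 6
  pad 2 to align 4 for depth
  depth at 8 (size 52, align 4) → ends 60
  pitch at 60 (size 4, align 4) → ends 64
  width at 64 (size 4, align 4) → ends 68
  total 68 bytes, alignment 4
packed(1) layout:
  channels at 0 (size 2, align 1) → ends 2
  mip_level at 2 (size 2, align 1) → ends 4
  layer at 4 (size 2, align 1) → ends 6
  depth at 6 (size 52, align 1) → ends 58
  pitch at 58 (size 4, align 1) → ends 62
  width at 62 (size 4, align 1) → ends 66
  total 66 bytes, alignment 1
68 − 66 = 2

2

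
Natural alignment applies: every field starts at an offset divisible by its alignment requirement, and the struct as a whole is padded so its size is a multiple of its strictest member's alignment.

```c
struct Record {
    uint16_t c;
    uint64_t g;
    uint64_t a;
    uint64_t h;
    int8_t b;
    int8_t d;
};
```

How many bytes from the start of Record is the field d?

33

c at 0 (size 2, align 2) → ends 2
pad 6 to align 8 for g
g at 8 (size 8, align 8) → ends 16
a at 16 (size 8, align 8) → ends 24
h at 24 (size 8, align 8) → ends 32
b at 32 (size 1, align 1) → ends 33
d at 33 (size 1, align 1) → ends 34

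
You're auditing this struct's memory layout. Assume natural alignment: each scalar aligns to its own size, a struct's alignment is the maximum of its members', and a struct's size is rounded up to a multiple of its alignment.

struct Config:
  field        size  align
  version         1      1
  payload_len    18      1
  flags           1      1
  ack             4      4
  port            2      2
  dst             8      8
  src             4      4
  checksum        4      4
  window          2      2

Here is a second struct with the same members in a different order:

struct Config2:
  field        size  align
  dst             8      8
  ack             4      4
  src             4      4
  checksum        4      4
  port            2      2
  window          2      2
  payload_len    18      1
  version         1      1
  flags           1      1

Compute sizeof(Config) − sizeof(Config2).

version at 0 (size 1, align 1) → ends 1
payload_len at 1 (size 18, align 1) → ends 19
flags at 19 (size 1, align 1) → ends 20
ack at 20 (size 4, align 4) → ends 24
port at 24 (size 2, align 2) → ends 26
pad 6 to align 8 for dst
dst at 32 (size 8, align 8) → ends 40
src at 40 (size 4, align 4) → ends 44
checksum at 44 (size 4, align 4) → ends 48
window at 48 (size 2, align 2) → ends 50
tail pad 6 to reach multiple of 8
total 56 bytes, alignment 8
— Config2 —
dst at 0 (size 8, align 8) → ends 8
ack at 8 (size 4, align 4) → ends 12
src at 12 (size 4, align 4) → ends 16
checksum at 16 (size 4, align 4) → ends 20
port at 20 (size 2, align 2) → ends 22
window at 22 (size 2, align 2) → ends 24
payload_len at 24 (size 18, align 1) → ends 42
version at 42 (size 1, align 1) → ends 43
flags at 43 (size 1, align 1) → ends 44
tail pad 4 to reach multiple of 8
total 48 bytes, alignment 8
56 − 48 = 8

8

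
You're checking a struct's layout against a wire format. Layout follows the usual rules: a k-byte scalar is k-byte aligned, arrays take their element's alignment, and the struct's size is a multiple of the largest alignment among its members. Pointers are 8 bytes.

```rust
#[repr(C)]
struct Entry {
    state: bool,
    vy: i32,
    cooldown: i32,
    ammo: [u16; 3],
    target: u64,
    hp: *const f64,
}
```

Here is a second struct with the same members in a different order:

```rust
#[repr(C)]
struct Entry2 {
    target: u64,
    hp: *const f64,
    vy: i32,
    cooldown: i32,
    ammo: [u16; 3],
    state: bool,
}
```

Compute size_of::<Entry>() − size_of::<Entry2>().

state at 0 (size 1, align 1) → ends 1
pad 3 to align 4 for vy
vy at 4 (size 4, align 4) → ends 8
cooldown at 8 (size 4, align 4) → ends 12
ammo at 12 (size 6, align 2) → ends 18
pad 6 to align 8 for target
target at 24 (size 8, align 8) → ends 32
hp at 32 (size 8, align 8) → ends 40
total 40 bytes, alignment 8
— Entry2 —
target at 0 (size 8, align 8) → ends 8
hp at 8 (size 8, align 8) → ends 16
vy at 16 (size 4, align 4) → ends 20
cooldown at 20 (size 4, align 4) → ends 24
ammo at 24 (size 6, align 2) → ends 30
state at 30 (size 1, align 1) → ends 31
tail pad 1 to reach multiple of 8
total 32 bytes, alignment 8
40 − 32 = 8

8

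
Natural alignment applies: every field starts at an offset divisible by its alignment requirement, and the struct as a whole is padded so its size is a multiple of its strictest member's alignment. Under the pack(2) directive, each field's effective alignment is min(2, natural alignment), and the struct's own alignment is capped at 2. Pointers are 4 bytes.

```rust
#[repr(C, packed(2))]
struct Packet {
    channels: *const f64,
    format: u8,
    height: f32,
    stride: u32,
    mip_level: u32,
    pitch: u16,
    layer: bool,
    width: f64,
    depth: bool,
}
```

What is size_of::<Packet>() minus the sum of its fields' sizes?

0..4  channels  (4B, 2-aligned)
4..5  format  (1B, 1-aligned)
5..6  -- padding (1B)
6..10  height  (4B, 2-aligned)
10..14  stride  (4B, 2-aligned)
14..18  mip_level  (4B, 2-aligned)
18..20  pitch  (2B, 2-aligned)
20..21  layer  (1B, 1-aligned)
21..22  -- padding (1B)
22..30  width  (8B, 2-aligned)
30..31  depth  (1B, 1-aligned)
31..32  -- tail padding (1B)
sizeof = 32, alignof = 2
data bytes 29, size 32 → padding 3

3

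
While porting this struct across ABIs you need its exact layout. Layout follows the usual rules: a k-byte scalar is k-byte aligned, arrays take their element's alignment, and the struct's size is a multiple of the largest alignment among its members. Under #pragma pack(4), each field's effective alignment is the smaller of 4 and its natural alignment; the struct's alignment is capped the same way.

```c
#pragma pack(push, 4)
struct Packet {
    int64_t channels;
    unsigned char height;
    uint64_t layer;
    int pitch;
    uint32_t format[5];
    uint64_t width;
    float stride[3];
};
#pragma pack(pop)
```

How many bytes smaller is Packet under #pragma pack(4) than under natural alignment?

natural layout:
  0..8  channels  (8B, 8-aligned)
  8..9  height  (1B, 1-aligned)
  9..16  -- padding (7B)
  16..24  layer  (8B, 8-aligned)
  24..28  pitch  (4B, 4-aligned)
  28..48  format  (20B, 4-aligned)
  48..56  width  (8B, 8-aligned)
  56..68  stride  (12B, 4-aligned)
  68..72  -- tail padding (4B)
  sizeof = 72, alignof = 8
packed(4) layout:
  0..8  channels  (8B, 4-aligned)
  8..9  height  (1B, 1-aligned)
  9..12  -- padding (3B)
  12..20  layer  (8B, 4-aligned)
  20..24  pitch  (4B, 4-aligned)
  24..44  format  (20B, 4-aligned)
  44..52  width  (8B, 4-aligned)
  52..64  stride  (12B, 4-aligned)
  sizeof = 64, alignof = 4
72 − 64 = 8

8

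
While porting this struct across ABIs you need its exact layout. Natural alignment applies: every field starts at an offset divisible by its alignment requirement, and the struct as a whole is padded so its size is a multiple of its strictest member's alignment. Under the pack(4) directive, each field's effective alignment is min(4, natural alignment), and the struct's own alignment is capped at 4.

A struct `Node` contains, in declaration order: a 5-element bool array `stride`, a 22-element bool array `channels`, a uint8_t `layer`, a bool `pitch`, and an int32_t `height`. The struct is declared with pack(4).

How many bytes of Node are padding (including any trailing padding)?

@0: stride [5B, align 1] → 5
@5: channels [22B, align 1] → 27
@27: layer [1B, align 1] → 28
@28: pitch [1B, align 1] → 29
+3 pad (align 4)
@32: height [4B, align 4] → 36
size 36, align 4
data bytes 33, size 36 → padding 3

3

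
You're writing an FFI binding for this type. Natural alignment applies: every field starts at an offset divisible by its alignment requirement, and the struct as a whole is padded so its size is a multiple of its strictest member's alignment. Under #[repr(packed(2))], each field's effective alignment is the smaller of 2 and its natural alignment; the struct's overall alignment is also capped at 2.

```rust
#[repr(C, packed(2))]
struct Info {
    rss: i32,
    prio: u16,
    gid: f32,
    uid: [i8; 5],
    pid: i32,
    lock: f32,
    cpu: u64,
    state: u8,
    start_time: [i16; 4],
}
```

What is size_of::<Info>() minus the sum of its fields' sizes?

rss at 0 (size 4, align 2) → ends 4
prio at 4 (size 2, align 2) → ends 6
gid at 6 (size 4, align 2) → ends 10
uid at 10 (size 5, align 1) → ends 15
pad 1 to align 2 for pid
pid at 16 (size 4, align 2) → ends 20
lock at 20 (size 4, align 2) → ends 24
cpu at 24 (size 8, align 2) → ends 32
state at 32 (size 1, align 1) → ends 33
pad 1 to align 2 for start_time
start_time at 34 (size 8, align 2) → ends 42
total 42 bytes, alignment 2
data bytes 40, size 42 → padding 2

2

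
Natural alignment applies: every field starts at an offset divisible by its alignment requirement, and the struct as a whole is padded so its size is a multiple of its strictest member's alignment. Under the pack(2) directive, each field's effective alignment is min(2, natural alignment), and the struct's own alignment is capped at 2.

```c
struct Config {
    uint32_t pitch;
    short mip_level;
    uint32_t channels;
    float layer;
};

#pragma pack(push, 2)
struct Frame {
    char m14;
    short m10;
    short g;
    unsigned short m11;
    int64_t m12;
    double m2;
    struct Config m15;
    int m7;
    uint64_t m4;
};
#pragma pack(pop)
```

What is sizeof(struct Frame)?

52

Config: 0..4  pitch  (4B, 4-aligned); 4..6  mip_level  (2B, 2-aligned); 6..8  -- padding (2B); 8..12  channels  (4B, 4-aligned); 12..16  layer  (4B, 4-aligned); sizeof = 16, alignof = 4
0..1  m14  (1B, 1-aligned)
1..2  -- padding (1B)
2..4  m10  (2B, 2-aligned)
4..6  g  (2B, 2-aligned)
6..8  m11  (2B, 2-aligned)
8..16  m12  (8B, 2-aligned)
16..24  m2  (8B, 2-aligned)
24..40  m15  (16B, 2-aligned)
40..44  m7  (4B, 2-aligned)
44..52  m4  (8B, 2-aligned)
sizeof = 52, alignof = 2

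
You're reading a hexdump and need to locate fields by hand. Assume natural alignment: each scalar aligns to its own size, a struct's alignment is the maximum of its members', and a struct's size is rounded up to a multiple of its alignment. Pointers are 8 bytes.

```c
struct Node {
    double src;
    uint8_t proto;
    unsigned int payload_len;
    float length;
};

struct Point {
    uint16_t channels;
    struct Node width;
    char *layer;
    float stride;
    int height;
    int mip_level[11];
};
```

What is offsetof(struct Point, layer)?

Node: src at 0 (size 8, align 8) → ends 8; proto at 8 (size 1, align 1) → ends 9; pad 3 to align 4 for payload_len; payload_len at 12 (size 4, align 4) → ends 16; length at 16 (size 4, align 4) → ends 20; tail pad 4 to reach multiple of 8; total 24 bytes, alignment 8
channels at 0 (size 2, align 2) → ends 2
pad 6 to align 8 for width
width at 8 (size 24, align 8) → ends 32
layer at 32 (size 8, align 8) → ends 40

32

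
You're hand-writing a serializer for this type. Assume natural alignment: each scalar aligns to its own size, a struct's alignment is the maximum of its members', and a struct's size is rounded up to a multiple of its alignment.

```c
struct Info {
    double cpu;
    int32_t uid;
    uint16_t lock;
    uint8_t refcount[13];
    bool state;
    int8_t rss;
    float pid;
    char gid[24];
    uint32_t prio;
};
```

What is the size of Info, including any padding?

@0: cpu [8B, align 8] → 8
@8: uid [4B, align 4] → 12
@12: lock [2B, align 2] → 14
@14: refcount [13B, align 1] → 27
@27: state [1B, align 1] → 28
@28: rss [1B, align 1] → 29
+3 pad (align 4)
@32: pid [4B, align 4] → 36
@36: gid [24B, align 1] → 60
@60: prio [4B, align 4] → 64
size 64, align 8

64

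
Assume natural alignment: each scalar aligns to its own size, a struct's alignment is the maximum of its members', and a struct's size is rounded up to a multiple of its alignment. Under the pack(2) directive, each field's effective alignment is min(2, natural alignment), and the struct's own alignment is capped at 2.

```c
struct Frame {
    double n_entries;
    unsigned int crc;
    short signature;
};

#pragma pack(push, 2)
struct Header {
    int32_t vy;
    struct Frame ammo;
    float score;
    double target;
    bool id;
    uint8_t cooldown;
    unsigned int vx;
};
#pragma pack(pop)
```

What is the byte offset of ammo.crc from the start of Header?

Frame: 0..8  n_entries  (8B, 8-aligned); 8..12  crc  (4B, 4-aligned); 12..14  signature  (2B, 2-aligned); 14..16  -- tail padding (2B); sizeof = 16, alignof = 8
0..4  vy  (4B, 2-aligned)
4..20  ammo  (16B, 2-aligned)
within Frame: crc at 8
4 + 8 = 12

12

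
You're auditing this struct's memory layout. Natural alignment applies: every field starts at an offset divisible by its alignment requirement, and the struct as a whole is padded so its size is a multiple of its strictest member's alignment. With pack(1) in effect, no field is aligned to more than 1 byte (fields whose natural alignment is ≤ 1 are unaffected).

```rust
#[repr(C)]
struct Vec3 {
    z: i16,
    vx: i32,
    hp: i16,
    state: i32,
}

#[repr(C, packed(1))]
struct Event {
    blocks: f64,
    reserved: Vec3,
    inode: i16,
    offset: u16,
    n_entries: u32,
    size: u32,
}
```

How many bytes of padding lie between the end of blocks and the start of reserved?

Vec3: @0: z [2B, align 2] → 2; +2 pad (align 4); @4: vx [4B, align 4] → 8; @8: hp [2B, align 2] → 10; +2 pad (align 4); @12: state [4B, align 4] → 16; size 16, align 4
@0: blocks [8B, align 1] → 8
@8: reserved [16B, align 1] → 24

0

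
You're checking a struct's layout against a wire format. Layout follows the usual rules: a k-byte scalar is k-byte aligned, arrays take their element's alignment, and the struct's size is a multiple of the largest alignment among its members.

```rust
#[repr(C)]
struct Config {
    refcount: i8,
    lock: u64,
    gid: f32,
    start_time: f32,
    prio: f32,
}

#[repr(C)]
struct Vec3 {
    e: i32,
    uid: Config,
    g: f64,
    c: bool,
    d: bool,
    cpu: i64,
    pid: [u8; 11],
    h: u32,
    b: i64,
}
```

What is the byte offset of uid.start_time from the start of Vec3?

28

Config: 0..1  refcount  (1B, 1-aligned); 1..8  -- padding (7B); 8..16  lock  (8B, 8-aligned); 16..20  gid  (4B, 4-aligned); 20..24  start_time  (4B, 4-aligned); 24..28  prio  (4B, 4-aligned); 28..32  -- tail padding (4B); sizeof = 32, alignof = 8
0..4  e  (4B, 4-aligned)
4..8  -- padding (4B)
8..40  uid  (32B, 8-aligned)
within Config: start_time at 20
8 + 20 = 28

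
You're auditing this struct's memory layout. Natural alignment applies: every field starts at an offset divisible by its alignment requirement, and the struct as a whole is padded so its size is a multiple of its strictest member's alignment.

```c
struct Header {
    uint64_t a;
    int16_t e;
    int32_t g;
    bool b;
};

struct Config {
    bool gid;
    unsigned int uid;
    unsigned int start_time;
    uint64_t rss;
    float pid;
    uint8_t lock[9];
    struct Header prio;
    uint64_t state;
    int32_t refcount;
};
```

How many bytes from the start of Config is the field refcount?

Header: 0..8  a  (8B, 8-aligned); 8..10  e  (2B, 2-aligned); 10..12  -- padding (2B); 12..16  g  (4B, 4-aligned); 16..17  b  (1B, 1-aligned); 17..24  -- tail padding (7B); sizeof = 24, alignof = 8
0..1  gid  (1B, 1-aligned)
1..4  -- padding (3B)
4..8  uid  (4B, 4-aligned)
8..12  start_time  (4B, 4-aligned)
12..16  -- padding (4B)
16..24  rss  (8B, 8-aligned)
24..28  pid  (4B, 4-aligned)
28..37  lock  (9B, 1-aligned)
37..40  -- padding (3B)
40..64  prio  (24B, 8-aligned)
64..72  state  (8B, 8-aligned)
72..76  refcount  (4B, 4-aligned)

72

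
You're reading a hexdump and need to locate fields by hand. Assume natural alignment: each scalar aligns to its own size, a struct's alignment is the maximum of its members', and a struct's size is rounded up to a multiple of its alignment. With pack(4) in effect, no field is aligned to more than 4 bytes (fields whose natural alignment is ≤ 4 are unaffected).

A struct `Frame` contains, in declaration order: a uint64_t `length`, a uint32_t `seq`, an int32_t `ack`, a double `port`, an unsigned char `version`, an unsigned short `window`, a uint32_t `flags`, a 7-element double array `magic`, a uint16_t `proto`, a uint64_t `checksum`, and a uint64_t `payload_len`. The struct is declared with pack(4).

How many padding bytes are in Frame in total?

@0: length [8B, align 4] → 8
@8: seq [4B, align 4] → 12
@12: ack [4B, align 4] → 16
@16: port [8B, align 4] → 24
@24: version [1B, align 1] → 25
+1 pad (align 2)
@26: window [2B, align 2] → 28
@28: flags [4B, align 4] → 32
@32: magic [56B, align 4] → 88
@88: proto [2B, align 2] → 90
+2 pad (align 4)
@92: checksum [8B, align 4] → 100
@100: payload_len [8B, align 4] → 108
size 108, align 4
data bytes 105, size 108 → padding 3

3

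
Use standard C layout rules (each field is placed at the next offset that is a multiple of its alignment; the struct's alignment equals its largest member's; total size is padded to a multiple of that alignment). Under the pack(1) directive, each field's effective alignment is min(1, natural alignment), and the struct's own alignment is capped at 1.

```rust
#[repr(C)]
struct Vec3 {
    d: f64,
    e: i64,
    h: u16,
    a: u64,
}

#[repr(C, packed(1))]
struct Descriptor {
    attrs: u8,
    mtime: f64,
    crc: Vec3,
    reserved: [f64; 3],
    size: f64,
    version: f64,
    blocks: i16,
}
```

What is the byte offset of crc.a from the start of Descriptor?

33

Vec3: @0: d [8B, align 8] → 8; @8: e [8B, align 8] → 16; @16: h [2B, align 2] → 18; +6 pad (align 8); @24: a [8B, align 8] → 32; size 32, align 8
@0: attrs [1B, align 1] → 1
@1: mtime [8B, align 1] → 9
@9: crc [32B, align 1] → 41
within Vec3: a at 24
9 + 24 = 33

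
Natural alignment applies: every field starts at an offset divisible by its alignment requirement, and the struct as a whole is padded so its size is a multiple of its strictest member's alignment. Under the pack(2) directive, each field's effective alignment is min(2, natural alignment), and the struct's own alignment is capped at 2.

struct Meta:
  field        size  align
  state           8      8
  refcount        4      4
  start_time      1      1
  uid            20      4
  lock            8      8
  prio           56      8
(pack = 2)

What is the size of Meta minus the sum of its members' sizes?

1

state at 0 (size 8, align 2) → ends 8
refcount at 8 (size 4, align 2) → ends 12
start_time at 12 (size 1, align 1) → ends 13
pad 1 to align 2 for uid
uid at 14 (size 20, align 2) → ends 34
lock at 34 (size 8, align 2) → ends 42
prio at 42 (size 56, align 2) → ends 98
total 98 bytes, alignment 2
data bytes 97, size 98 → padding 1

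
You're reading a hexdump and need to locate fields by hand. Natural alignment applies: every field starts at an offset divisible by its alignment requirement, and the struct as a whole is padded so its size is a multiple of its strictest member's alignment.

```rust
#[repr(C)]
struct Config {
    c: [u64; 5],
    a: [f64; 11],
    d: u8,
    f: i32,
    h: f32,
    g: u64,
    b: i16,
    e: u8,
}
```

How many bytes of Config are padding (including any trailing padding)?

0..40  c  (40B, 8-aligned)
40..128  a  (88B, 8-aligned)
128..129  d  (1B, 1-aligned)
129..132  -- padding (3B)
132..136  f  (4B, 4-aligned)
136..140  h  (4B, 4-aligned)
140..144  -- padding (4B)
144..152  g  (8B, 8-aligned)
152..154  b  (2B, 2-aligned)
154..155  e  (1B, 1-aligned)
155..160  -- tail padding (5B)
sizeof = 160, alignof = 8
data bytes 148, size 160 → padding 12

12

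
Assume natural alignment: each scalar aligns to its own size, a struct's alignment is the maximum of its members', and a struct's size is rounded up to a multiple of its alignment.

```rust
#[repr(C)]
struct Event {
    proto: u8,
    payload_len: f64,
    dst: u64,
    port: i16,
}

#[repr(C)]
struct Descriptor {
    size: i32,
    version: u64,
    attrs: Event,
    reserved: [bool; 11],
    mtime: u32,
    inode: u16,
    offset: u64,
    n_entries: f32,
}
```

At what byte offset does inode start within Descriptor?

Event: proto at 0 (size 1, align 1) → ends 1; pad 7 to align 8 for payload_len; payload_len at 8 (size 8, align 8) → ends 16; dst at 16 (size 8, align 8) → ends 24; port at 24 (size 2, align 2) → ends 26; tail pad 6 to reach multiple of 8; total 32 bytes, alignment 8
size at 0 (size 4, align 4) → ends 4
pad 4 to align 8 for version
version at 8 (size 8, align 8) → ends 16
attrs at 16 (size 32, align 8) → ends 48
reserved at 48 (size 11, align 1) → ends 59
pad 1 to align 4 for mtime
mtime at 60 (size 4, align 4) → ends 64
inode at 64 (size 2, align 2) → ends 66

64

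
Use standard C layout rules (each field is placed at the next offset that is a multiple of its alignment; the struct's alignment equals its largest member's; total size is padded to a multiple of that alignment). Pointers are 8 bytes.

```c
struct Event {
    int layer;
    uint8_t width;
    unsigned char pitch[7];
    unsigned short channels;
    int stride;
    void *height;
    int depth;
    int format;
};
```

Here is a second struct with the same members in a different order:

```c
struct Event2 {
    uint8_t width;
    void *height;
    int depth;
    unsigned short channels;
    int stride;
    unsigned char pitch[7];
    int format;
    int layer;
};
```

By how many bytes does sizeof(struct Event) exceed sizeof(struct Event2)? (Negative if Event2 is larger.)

layer at 0 (size 4, align 4) → ends 4
width at 4 (size 1, align 1) → ends 5
pitch at 5 (size 7, align 1) → ends 12
channels at 12 (size 2, align 2) → ends 14
pad 2 to align 4 for stride
stride at 16 (size 4, align 4) → ends 20
pad 4 to align 8 for height
height at 24 (size 8, align 8) → ends 32
depth at 32 (size 4, align 4) → ends 36
format at 36 (size 4, align 4) → ends 40
total 40 bytes, alignment 8
— Event2 —
width at 0 (size 1, align 1) → ends 1
pad 7 to align 8 for height
height at 8 (size 8, align 8) → ends 16
depth at 16 (size 4, align 4) → ends 20
channels at 20 (size 2, align 2) → ends 22
pad 2 to align 4 for stride
stride at 24 (size 4, align 4) → ends 28
pitch at 28 (size 7, align 1) → ends 35
pad 1 to align 4 for format
format at 36 (size 4, align 4) → ends 40
layer at 40 (size 4, align 4) → ends 44
tail pad 4 to reach multiple of 8
total 48 bytes, alignment 8
40 − 48 = -8

-8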